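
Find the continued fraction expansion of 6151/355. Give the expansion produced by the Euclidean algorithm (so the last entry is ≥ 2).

[17; 3, 16, 1, 1, 3]

6151 = 17*355 + 116
355 = 3*116 + 7
116 = 16*7 + 4
7 = 1*4 + 3
4 = 1*3 + 1
3 = 3*1 + 0  (stop)
So 6151/355 = [17; 3, 16, 1, 1, 3].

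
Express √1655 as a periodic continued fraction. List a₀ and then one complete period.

[40; 1, 2, 7, 16, 7, 2, 1, 80]

a₀ = ⌊√1655⌋ = 40.
With m₀=0, d₀=1 and mₖ₊₁ = dₖaₖ − mₖ, dₖ₊₁ = (n − mₖ₊₁²)/dₖ, aₖ₊₁ = ⌊(a₀+mₖ₊₁)/dₖ₊₁⌋:
  k=1: m=40, d=55, a=1
  k=2: m=15, d=26, a=2
  k=3: m=37, d=11, a=7
  k=4: m=40, d=5, a=16
  k=5: m=40, d=11, a=7
  k=6: m=37, d=26, a=2
  k=7: m=15, d=55, a=1
  k=8: m=40, d=1, a=80
d=1 and a=2a₀=80 at k=8, so the next step gives (m, d) = (40, 55) again — its k=1 value — and the period has length 8.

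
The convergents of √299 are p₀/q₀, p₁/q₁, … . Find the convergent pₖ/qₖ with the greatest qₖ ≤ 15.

121/7

√299 = [17; 3, 2, 3, 34, …] (period length 4).
Convergents:
  p_0/q_0 = 17/1
  p_1/q_1 = 52/3
  p_2/q_2 = 121/7
  p_3/q_3 = 415/24
q_2 = 7 ≤ 15 < 24 = q_3, so the answer is 121/7.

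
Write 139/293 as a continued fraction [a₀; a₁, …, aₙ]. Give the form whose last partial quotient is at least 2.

[0; 2, 9, 3, 1, 3]

139 = 0×293 + 139
293 = 2×139 + 15
139 = 9×15 + 4
15 = 3×4 + 3
4 = 1×3 + 1
3 = 3×1 + 0  (stop)
So 139/293 = [0; 2, 9, 3, 1, 3].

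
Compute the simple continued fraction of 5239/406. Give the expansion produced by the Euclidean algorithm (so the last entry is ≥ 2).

5239 = 12*406 + 367
406 = 1*367 + 39
367 = 9*39 + 16
39 = 2*16 + 7
16 = 2*7 + 2
7 = 3*2 + 1
2 = 2*1 + 0  (stop)
So 5239/406 = [12; 1, 9, 2, 2, 3, 2].

[12; 1, 9, 2, 2, 3, 2]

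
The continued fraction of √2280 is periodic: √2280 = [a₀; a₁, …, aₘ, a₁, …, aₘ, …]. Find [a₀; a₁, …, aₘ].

a₀ = ⌊√2280⌋ = 47.
With m₀=0, d₀=1 and mₖ₊₁ = dₖaₖ − mₖ, dₖ₊₁ = (n − mₖ₊₁²)/dₖ, aₖ₊₁ = ⌊(a₀+mₖ₊₁)/dₖ₊₁⌋:
  k=1: m=47, d=71, a=1
  k=2: m=24, d=24, a=2
  k=3: m=24, d=71, a=1
  k=4: m=47, d=1, a=94
d=1 and a=2a₀=94 at k=4, so the next step gives (m, d) = (47, 71) again — its k=1 value — and the period has length 4.

[47; 1, 2, 1, 94]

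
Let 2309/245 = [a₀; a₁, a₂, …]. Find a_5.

2309 = 9·245 + 104   →  a_0 = 9
245 = 2·104 + 37   →  a_1 = 2
104 = 2·37 + 30   →  a_2 = 2
37 = 1·30 + 7   →  a_3 = 1
30 = 4·7 + 2   →  a_4 = 4
7 = 3·2 + 1   →  a_5 = 3

3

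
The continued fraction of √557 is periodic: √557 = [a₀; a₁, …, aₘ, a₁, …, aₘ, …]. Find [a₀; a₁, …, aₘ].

[23; 1, 1, 1, 1, 46]

a₀ = ⌊√557⌋ = 23.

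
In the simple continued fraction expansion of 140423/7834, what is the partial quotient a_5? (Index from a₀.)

140423 = 17·7834 + 7245   →  a_0 = 17
7834 = 1·7245 + 589   →  a_1 = 1
7245 = 12·589 + 177   →  a_2 = 12
589 = 3·177 + 58   →  a_3 = 3
177 = 3·58 + 3   →  a_4 = 3
58 = 19·3 + 1   →  a_5 = 19

19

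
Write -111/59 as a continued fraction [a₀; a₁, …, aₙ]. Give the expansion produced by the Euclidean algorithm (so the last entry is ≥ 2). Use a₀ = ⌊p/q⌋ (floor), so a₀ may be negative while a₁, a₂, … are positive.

-111 = -2·59 + 7
59 = 8·7 + 3
7 = 2·3 + 1
3 = 3·1 + 0  (stop)
So -111/59 = [-2; 8, 2, 3].

[-2; 8, 2, 3]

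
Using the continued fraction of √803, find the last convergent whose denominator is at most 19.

85/3

√803 = [28; 2, 1, 27, 1, 2, 56, …] (period length 6).
Convergents:
  p_0/q_0 = 28/1
  p_1/q_1 = 57/2
  p_2/q_2 = 85/3
  p_3/q_3 = 2352/83
q_2 = 3 ≤ 19 < 83 = q_3, so the answer is 85/3.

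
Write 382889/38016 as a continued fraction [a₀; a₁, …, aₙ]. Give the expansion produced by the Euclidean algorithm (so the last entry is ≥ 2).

[10; 13, 1, 13, 2, 1, 3, 17]

382889 = 10*38016 + 2729
38016 = 13*2729 + 2539
2729 = 1*2539 + 190
2539 = 13*190 + 69
190 = 2*69 + 52
69 = 1*52 + 17
52 = 3*17 + 1
17 = 17*1 + 0  (stop)
So 382889/38016 = [10; 13, 1, 13, 2, 1, 3, 17].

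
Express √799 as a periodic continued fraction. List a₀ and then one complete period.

[28; 3, 1, 3, 56]

a₀ = ⌊√799⌋ = 28.
With m₀=0, d₀=1 and mₖ₊₁ = dₖaₖ − mₖ, dₖ₊₁ = (n − mₖ₊₁²)/dₖ, aₖ₊₁ = ⌊(a₀+mₖ₊₁)/dₖ₊₁⌋:
  k=1: m=28, d=15, a=3
  k=2: m=17, d=34, a=1
  k=3: m=17, d=15, a=3
  k=4: m=28, d=1, a=56
d=1 and a=2a₀=56 at k=4, so the next step gives (m, d) = (28, 15) again — its k=1 value — and the period has length 4.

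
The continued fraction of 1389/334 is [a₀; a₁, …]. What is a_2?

1389 = 4·334 + 53   →  a_0 = 4
334 = 6·53 + 16   →  a_1 = 6
53 = 3·16 + 5   →  a_2 = 3

3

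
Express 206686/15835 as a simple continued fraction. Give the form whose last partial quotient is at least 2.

206686 = 13·15835 + 831
15835 = 19·831 + 46
831 = 18·46 + 3
46 = 15·3 + 1
3 = 3·1 + 0  (stop)
So 206686/15835 = [13; 19, 18, 15, 3].

[13; 19, 18, 15, 3]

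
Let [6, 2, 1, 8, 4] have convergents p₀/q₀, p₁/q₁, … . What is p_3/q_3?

165/26

Using pₖ = aₖpₖ₋₁ + pₖ₋₂, qₖ = aₖqₖ₋₁ + qₖ₋₂ (with p₋₁=1, p₋₂=0, q₋₁=0, q₋₂=1):
  k=0: a=6, p=6, q=1
  k=1: a=2, p=13, q=2
  k=2: a=1, p=19, q=3
  k=3: a=8, p=165, q=26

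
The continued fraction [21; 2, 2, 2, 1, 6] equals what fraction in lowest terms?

Fold from the inside: start with 6/1.
  1 + 1/6 = 7/6
  2 + 6/7 = 20/7
  2 + 7/20 = 47/20
  2 + 20/47 = 114/47
  21 + 47/114 = 2441/114

2441/114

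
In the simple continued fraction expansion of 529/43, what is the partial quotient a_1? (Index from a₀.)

529 = 12·43 + 13   →  a_0 = 12
43 = 3·13 + 4   →  a_1 = 3

3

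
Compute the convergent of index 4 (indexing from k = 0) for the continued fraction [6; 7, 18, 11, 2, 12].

Using pₖ = aₖpₖ₋₁ + pₖ₋₂, qₖ = aₖqₖ₋₁ + qₖ₋₂ (with p₋₁=1, p₋₂=0, q₋₁=0, q₋₂=1):
  k=0: a=6, p=6, q=1
  k=1: a=7, p=43, q=7
  k=2: a=18, p=780, q=127
  k=3: a=11, p=8623, q=1404
  k=4: a=2, p=18026, q=2935

18026/2935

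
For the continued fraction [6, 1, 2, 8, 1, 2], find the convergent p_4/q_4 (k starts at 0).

Using pₖ = aₖpₖ₋₁ + pₖ₋₂, qₖ = aₖqₖ₋₁ + qₖ₋₂ (with p₋₁=1, p₋₂=0, q₋₁=0, q₋₂=1):
  k=0: a=6, p=6, q=1
  k=1: a=1, p=7, q=1
  k=2: a=2, p=20, q=3
  k=3: a=8, p=167, q=25
  k=4: a=1, p=187, q=28

187/28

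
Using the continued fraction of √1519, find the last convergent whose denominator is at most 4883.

√1519 = [38; 1, 37, 1, 76, …] (period length 4).
Convergents:
  p_0/q_0 = 38/1
  p_1/q_1 = 39/1
  p_2/q_2 = 1481/38
  p_3/q_3 = 1520/39
  p_4/q_4 = 117001/3002
  p_5/q_5 = 118521/3041
  p_6/q_6 = 4502278/115519
q_5 = 3041 ≤ 4883 < 115519 = q_6, so the answer is 118521/3041.

118521/3041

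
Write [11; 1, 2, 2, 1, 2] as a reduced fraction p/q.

Fold from the inside: start with 2/1.
  1 + 1/2 = 3/2
  2 + 2/3 = 8/3
  2 + 3/8 = 19/8
  1 + 8/19 = 27/19
  11 + 19/27 = 316/27

316/27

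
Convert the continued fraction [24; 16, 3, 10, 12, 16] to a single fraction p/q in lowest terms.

Fold from the inside: start with 16/1.
  12 + 1/16 = 193/16
  10 + 16/193 = 1946/193
  3 + 193/1946 = 6031/1946
  16 + 1946/6031 = 98442/6031
  24 + 6031/98442 = 2368639/98442

2368639/98442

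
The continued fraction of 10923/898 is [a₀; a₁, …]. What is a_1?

6

10923 = 12·898 + 147   →  a_0 = 12
898 = 6·147 + 16   →  a_1 = 6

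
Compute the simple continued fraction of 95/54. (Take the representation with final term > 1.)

[1; 1, 3, 6, 2]

95 = 1*54 + 41
54 = 1*41 + 13
41 = 3*13 + 2
13 = 6*2 + 1
2 = 2*1 + 0  (stop)
So 95/54 = [1; 1, 3, 6, 2].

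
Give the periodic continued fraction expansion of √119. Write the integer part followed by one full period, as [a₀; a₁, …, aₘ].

a₀ = ⌊√119⌋ = 10.

[10; 1, 9, 1, 20]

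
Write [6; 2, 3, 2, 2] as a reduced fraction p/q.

251/39

Fold from the inside: start with 2/1.
  2 + 1/2 = 5/2
  3 + 2/5 = 17/5
  2 + 5/17 = 39/17
  6 + 17/39 = 251/39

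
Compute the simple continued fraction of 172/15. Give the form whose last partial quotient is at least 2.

[11; 2, 7]

172 = 11×15 + 7
15 = 2×7 + 1
7 = 7×1 + 0  (stop)
So 172/15 = [11; 2, 7].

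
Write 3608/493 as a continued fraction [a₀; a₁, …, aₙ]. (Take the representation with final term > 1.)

[7; 3, 7, 7, 3]

3608 = 7·493 + 157
493 = 3·157 + 22
157 = 7·22 + 3
22 = 7·3 + 1
3 = 3·1 + 0  (stop)
So 3608/493 = [7; 3, 7, 7, 3].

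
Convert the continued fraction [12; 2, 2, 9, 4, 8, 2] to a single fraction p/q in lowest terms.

Using pₖ = aₖpₖ₋₁ + pₖ₋₂ and qₖ = aₖqₖ₋₁ + qₖ₋₂:
  k=0: a=12, p=12, q=1
  k=1: a=2, p=25, q=2
  k=2: a=2, p=62, q=5
  k=3: a=9, p=583, q=47
  k=4: a=4, p=2394, q=193
  k=5: a=8, p=19735, q=1591
  k=6: a=2, p=41864, q=3375

41864/3375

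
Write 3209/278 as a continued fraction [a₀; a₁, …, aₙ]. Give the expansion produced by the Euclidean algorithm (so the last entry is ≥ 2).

3209 = 11·278 + 151
278 = 1·151 + 127
151 = 1·127 + 24
127 = 5·24 + 7
24 = 3·7 + 3
7 = 2·3 + 1
3 = 3·1 + 0  (stop)
So 3209/278 = [11; 1, 1, 5, 3, 2, 3].

[11; 1, 1, 5, 3, 2, 3]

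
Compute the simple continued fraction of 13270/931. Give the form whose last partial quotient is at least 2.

13270 = 14*931 + 236
931 = 3*236 + 223
236 = 1*223 + 13
223 = 17*13 + 2
13 = 6*2 + 1
2 = 2*1 + 0  (stop)
So 13270/931 = [14; 3, 1, 17, 6, 2].

[14; 3, 1, 17, 6, 2]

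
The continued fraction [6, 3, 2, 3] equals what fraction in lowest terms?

Using pₖ = aₖpₖ₋₁ + pₖ₋₂ and qₖ = aₖqₖ₋₁ + qₖ₋₂:
  k=0: a=6, p=6, q=1
  k=1: a=3, p=19, q=3
  k=2: a=2, p=44, q=7
  k=3: a=3, p=151, q=24

151/24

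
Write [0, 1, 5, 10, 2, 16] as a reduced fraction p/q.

1763/2109

Using pₖ = aₖpₖ₋₁ + pₖ₋₂ and qₖ = aₖqₖ₋₁ + qₖ₋₂:
  k=0: a=0, p=0, q=1
  k=1: a=1, p=1, q=1
  k=2: a=5, p=5, q=6
  k=3: a=10, p=51, q=61
  k=4: a=2, p=107, q=128
  k=5: a=16, p=1763, q=2109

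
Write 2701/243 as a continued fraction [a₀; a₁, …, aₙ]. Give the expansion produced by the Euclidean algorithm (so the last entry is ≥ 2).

[11; 8, 1, 2, 9]

2701 = 11·243 + 28
243 = 8·28 + 19
28 = 1·19 + 9
19 = 2·9 + 1
9 = 9·1 + 0  (stop)
So 2701/243 = [11; 8, 1, 2, 9].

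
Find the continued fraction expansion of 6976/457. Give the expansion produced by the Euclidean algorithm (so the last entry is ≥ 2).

6976 = 15×457 + 121
457 = 3×121 + 94
121 = 1×94 + 27
94 = 3×27 + 13
27 = 2×13 + 1
13 = 13×1 + 0  (stop)
So 6976/457 = [15; 3, 1, 3, 2, 13].

[15; 3, 1, 3, 2, 13]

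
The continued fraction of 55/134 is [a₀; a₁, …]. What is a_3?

55 = 0·134 + 55   →  a_0 = 0
134 = 2·55 + 24   →  a_1 = 2
55 = 2·24 + 7   →  a_2 = 2
24 = 3·7 + 3   →  a_3 = 3

3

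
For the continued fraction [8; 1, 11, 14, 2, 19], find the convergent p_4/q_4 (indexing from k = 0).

Using pₖ = aₖpₖ₋₁ + pₖ₋₂, qₖ = aₖqₖ₋₁ + qₖ₋₂ (with p₋₁=1, p₋₂=0, q₋₁=0, q₋₂=1):
  k=0: a=8, p=8, q=1
  k=1: a=1, p=9, q=1
  k=2: a=11, p=107, q=12
  k=3: a=14, p=1507, q=169
  k=4: a=2, p=3121, q=350

3121/350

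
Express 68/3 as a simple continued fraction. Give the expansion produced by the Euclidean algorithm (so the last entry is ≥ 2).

68 = 22·3 + 2
3 = 1·2 + 1
2 = 2·1 + 0  (stop)
So 68/3 = [22; 1, 2].

[22; 1, 2]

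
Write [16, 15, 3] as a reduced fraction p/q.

739/46

Using pₖ = aₖpₖ₋₁ + pₖ₋₂ and qₖ = aₖqₖ₋₁ + qₖ₋₂:
  k=0: a=16, p=16, q=1
  k=1: a=15, p=241, q=15
  k=2: a=3, p=739, q=46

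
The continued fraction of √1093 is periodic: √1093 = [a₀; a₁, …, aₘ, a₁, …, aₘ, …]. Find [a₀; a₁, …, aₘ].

[33; 16, 1, 1, 16, 66]

a₀ = ⌊√1093⌋ = 33.
With m₀=0, d₀=1 and mₖ₊₁ = dₖaₖ − mₖ, dₖ₊₁ = (n − mₖ₊₁²)/dₖ, aₖ₊₁ = ⌊(a₀+mₖ₊₁)/dₖ₊₁⌋:
  k=1: m=33, d=4, a=16
  k=2: m=31, d=33, a=1
  k=3: m=2, d=33, a=1
  k=4: m=31, d=4, a=16
  k=5: m=33, d=1, a=66
d=1 and a=2a₀=66 at k=5, so the next step gives (m, d) = (33, 4) again — its k=1 value — and the period has length 5.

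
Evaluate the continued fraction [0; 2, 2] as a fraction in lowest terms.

Using pₖ = aₖpₖ₋₁ + pₖ₋₂ and qₖ = aₖqₖ₋₁ + qₖ₋₂:
  k=0: a=0, p=0, q=1
  k=1: a=2, p=1, q=2
  k=2: a=2, p=2, q=5

2/5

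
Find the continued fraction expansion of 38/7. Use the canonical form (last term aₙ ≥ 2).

38 = 5*7 + 3
7 = 2*3 + 1
3 = 3*1 + 0  (stop)
So 38/7 = [5; 2, 3].

[5; 2, 3]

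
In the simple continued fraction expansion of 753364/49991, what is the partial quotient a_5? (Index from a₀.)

12

753364 = 15·49991 + 3499   →  a_0 = 15
49991 = 14·3499 + 1005   →  a_1 = 14
3499 = 3·1005 + 484   →  a_2 = 3
1005 = 2·484 + 37   →  a_3 = 2
484 = 13·37 + 3   →  a_4 = 13
37 = 12·3 + 1   →  a_5 = 12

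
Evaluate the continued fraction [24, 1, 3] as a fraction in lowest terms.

99/4

Fold from the inside: start with 3/1.
  1 + 1/3 = 4/3
  24 + 3/4 = 99/4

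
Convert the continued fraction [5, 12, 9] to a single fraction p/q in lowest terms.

Fold from the inside: start with 9/1.
  12 + 1/9 = 109/9
  5 + 9/109 = 554/109

554/109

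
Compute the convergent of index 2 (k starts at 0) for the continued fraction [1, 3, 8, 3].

33/25

Using pₖ = aₖpₖ₋₁ + pₖ₋₂, qₖ = aₖqₖ₋₁ + qₖ₋₂ (with p₋₁=1, p₋₂=0, q₋₁=0, q₋₂=1):
  k=0: a=1, p=1, q=1
  k=1: a=3, p=4, q=3
  k=2: a=8, p=33, q=25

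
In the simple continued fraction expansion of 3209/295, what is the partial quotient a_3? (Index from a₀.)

3209 = 10·295 + 259   →  a_0 = 10
295 = 1·259 + 36   →  a_1 = 1
259 = 7·36 + 7   →  a_2 = 7
36 = 5·7 + 1   →  a_3 = 5

5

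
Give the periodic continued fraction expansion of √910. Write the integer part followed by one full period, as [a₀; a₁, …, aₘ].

a₀ = ⌊√910⌋ = 30.
With m₀=0, d₀=1 and mₖ₊₁ = dₖaₖ − mₖ, dₖ₊₁ = (n − mₖ₊₁²)/dₖ, aₖ₊₁ = ⌊(a₀+mₖ₊₁)/dₖ₊₁⌋:
  k=1: m=30, d=10, a=6
  k=2: m=30, d=1, a=60
d=1 and a=2a₀=60 at k=2, so the next step gives (m, d) = (30, 10) again — its k=1 value — and the period has length 2.

[30; 6, 60]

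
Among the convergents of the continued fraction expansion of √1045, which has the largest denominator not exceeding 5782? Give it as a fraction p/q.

√1045 = [32; 3, 15, 1, 4, 1, 15, 3, 64, …] (period length 8).
Convergents:
  p_0/q_0 = 32/1
  p_1/q_1 = 97/3
  p_2/q_2 = 1487/46
  p_3/q_3 = 1584/49
  p_4/q_4 = 7823/242
  p_5/q_5 = 9407/291
  p_6/q_6 = 148928/4607
  p_7/q_7 = 456191/14112
q_6 = 4607 ≤ 5782 < 14112 = q_7, so the answer is 148928/4607.

148928/4607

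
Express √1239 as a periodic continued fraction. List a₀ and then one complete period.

[35; 5, 70]

a₀ = ⌊√1239⌋ = 35.
With m₀=0, d₀=1 and mₖ₊₁ = dₖaₖ − mₖ, dₖ₊₁ = (n − mₖ₊₁²)/dₖ, aₖ₊₁ = ⌊(a₀+mₖ₊₁)/dₖ₊₁⌋:
  k=1: m=35, d=14, a=5
  k=2: m=35, d=1, a=70
d=1 and a=2a₀=70 at k=2, so the next step gives (m, d) = (35, 14) again — its k=1 value — and the period has length 2.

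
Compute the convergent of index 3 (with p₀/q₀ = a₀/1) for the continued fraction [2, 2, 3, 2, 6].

39/16

Using pₖ = aₖpₖ₋₁ + pₖ₋₂, qₖ = aₖqₖ₋₁ + qₖ₋₂ (with p₋₁=1, p₋₂=0, q₋₁=0, q₋₂=1):
  k=0: a=2, p=2, q=1
  k=1: a=2, p=5, q=2
  k=2: a=3, p=17, q=7
  k=3: a=2, p=39, q=16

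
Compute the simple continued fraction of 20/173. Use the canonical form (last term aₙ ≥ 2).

20 = 0·173 + 20
173 = 8·20 + 13
20 = 1·13 + 7
13 = 1·7 + 6
7 = 1·6 + 1
6 = 6·1 + 0  (stop)
So 20/173 = [0; 8, 1, 1, 1, 6].

[0; 8, 1, 1, 1, 6]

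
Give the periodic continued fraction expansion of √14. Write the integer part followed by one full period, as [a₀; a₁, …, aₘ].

[3; 1, 2, 1, 6]

a₀ = ⌊√14⌋ = 3.
With m₀=0, d₀=1 and mₖ₊₁ = dₖaₖ − mₖ, dₖ₊₁ = (n − mₖ₊₁²)/dₖ, aₖ₊₁ = ⌊(a₀+mₖ₊₁)/dₖ₊₁⌋:
  k=1: m=3, d=5, a=1
  k=2: m=2, d=2, a=2
  k=3: m=2, d=5, a=1
  k=4: m=3, d=1, a=6
d=1 and a=2a₀=6 at k=4, so the next step gives (m, d) = (3, 5) again — its k=1 value — and the period has length 4.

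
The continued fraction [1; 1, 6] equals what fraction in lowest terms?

13/7

Fold from the inside: start with 6/1.
  1 + 1/6 = 7/6
  1 + 6/7 = 13/7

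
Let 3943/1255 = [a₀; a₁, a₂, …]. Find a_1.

7

3943 = 3·1255 + 178   →  a_0 = 3
1255 = 7·178 + 9   →  a_1 = 7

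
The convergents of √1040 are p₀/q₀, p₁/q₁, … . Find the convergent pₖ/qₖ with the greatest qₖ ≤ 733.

8288/257

√1040 = [32; 4, 64, …] (period length 2).
Convergents:
  p_0/q_0 = 32/1
  p_1/q_1 = 129/4
  p_2/q_2 = 8288/257
  p_3/q_3 = 33281/1032
q_2 = 257 ≤ 733 < 1032 = q_3, so the answer is 8288/257.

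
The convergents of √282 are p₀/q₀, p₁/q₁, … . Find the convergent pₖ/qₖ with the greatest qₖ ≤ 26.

√282 = [16; 1, 3, 1, 4, 1, 3, 1, 32, …] (period length 8).
Convergents:
  p_0/q_0 = 16/1
  p_1/q_1 = 17/1
  p_2/q_2 = 67/4
  p_3/q_3 = 84/5
  p_4/q_4 = 403/24
  p_5/q_5 = 487/29
q_4 = 24 ≤ 26 < 29 = q_5, so the answer is 403/24.

403/24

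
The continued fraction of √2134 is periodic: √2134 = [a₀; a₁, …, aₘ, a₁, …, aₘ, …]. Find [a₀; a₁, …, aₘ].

[46; 5, 8, 5, 92]

a₀ = ⌊√2134⌋ = 46.
With m₀=0, d₀=1 and mₖ₊₁ = dₖaₖ − mₖ, dₖ₊₁ = (n − mₖ₊₁²)/dₖ, aₖ₊₁ = ⌊(a₀+mₖ₊₁)/dₖ₊₁⌋:
  k=1: m=46, d=18, a=5
  k=2: m=44, d=11, a=8
  k=3: m=44, d=18, a=5
  k=4: m=46, d=1, a=92
d=1 and a=2a₀=92 at k=4, so the next step gives (m, d) = (46, 18) again — its k=1 value — and the period has length 4.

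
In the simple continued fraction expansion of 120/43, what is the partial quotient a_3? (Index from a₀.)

120 = 2·43 + 34   →  a_0 = 2
43 = 1·34 + 9   →  a_1 = 1
34 = 3·9 + 7   →  a_2 = 3
9 = 1·7 + 2   →  a_3 = 1

1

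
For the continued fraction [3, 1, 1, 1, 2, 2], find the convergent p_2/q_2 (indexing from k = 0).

Using pₖ = aₖpₖ₋₁ + pₖ₋₂, qₖ = aₖqₖ₋₁ + qₖ₋₂ (with p₋₁=1, p₋₂=0, q₋₁=0, q₋₂=1):
  k=0: a=3, p=3, q=1
  k=1: a=1, p=4, q=1
  k=2: a=1, p=7, q=2

7/2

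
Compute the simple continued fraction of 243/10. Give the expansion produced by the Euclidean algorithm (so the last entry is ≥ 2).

[24; 3, 3]

243 = 24·10 + 3
10 = 3·3 + 1
3 = 3·1 + 0  (stop)
So 243/10 = [24; 3, 3].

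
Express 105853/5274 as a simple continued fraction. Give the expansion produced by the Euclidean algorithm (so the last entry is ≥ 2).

[20; 14, 7, 5, 1, 3, 2]

105853 = 20·5274 + 373
5274 = 14·373 + 52
373 = 7·52 + 9
52 = 5·9 + 7
9 = 1·7 + 2
7 = 3·2 + 1
2 = 2·1 + 0  (stop)
So 105853/5274 = [20; 14, 7, 5, 1, 3, 2].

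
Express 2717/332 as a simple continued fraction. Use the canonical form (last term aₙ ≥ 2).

[8; 5, 2, 3, 1, 6]

2717 = 8·332 + 61
332 = 5·61 + 27
61 = 2·27 + 7
27 = 3·7 + 6
7 = 1·6 + 1
6 = 6·1 + 0  (stop)
So 2717/332 = [8; 5, 2, 3, 1, 6].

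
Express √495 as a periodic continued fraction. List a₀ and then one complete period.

[22; 4, 44]

a₀ = ⌊√495⌋ = 22.
With m₀=0, d₀=1 and mₖ₊₁ = dₖaₖ − mₖ, dₖ₊₁ = (n − mₖ₊₁²)/dₖ, aₖ₊₁ = ⌊(a₀+mₖ₊₁)/dₖ₊₁⌋:
  k=1: m=22, d=11, a=4
  k=2: m=22, d=1, a=44
d=1 and a=2a₀=44 at k=2, so the next step gives (m, d) = (22, 11) again — its k=1 value — and the period has length 2.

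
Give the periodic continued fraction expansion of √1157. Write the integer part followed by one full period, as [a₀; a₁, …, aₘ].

a₀ = ⌊√1157⌋ = 34.
With m₀=0, d₀=1 and mₖ₊₁ = dₖaₖ − mₖ, dₖ₊₁ = (n − mₖ₊₁²)/dₖ, aₖ₊₁ = ⌊(a₀+mₖ₊₁)/dₖ₊₁⌋:
  k=1: m=34, d=1, a=68
d=1 and a=2a₀=68 at k=1, so the next step gives (m, d) = (34, 1) again — its k=1 value — and the period has length 1.

[34; 68]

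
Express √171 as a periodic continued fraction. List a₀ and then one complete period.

[13; 13, 26]

a₀ = ⌊√171⌋ = 13.
With m₀=0, d₀=1 and mₖ₊₁ = dₖaₖ − mₖ, dₖ₊₁ = (n − mₖ₊₁²)/dₖ, aₖ₊₁ = ⌊(a₀+mₖ₊₁)/dₖ₊₁⌋:
  k=1: m=13, d=2, a=13
  k=2: m=13, d=1, a=26
d=1 and a=2a₀=26 at k=2, so the next step gives (m, d) = (13, 2) again — its k=1 value — and the period has length 2.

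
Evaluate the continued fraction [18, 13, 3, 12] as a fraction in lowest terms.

Using pₖ = aₖpₖ₋₁ + pₖ₋₂ and qₖ = aₖqₖ₋₁ + qₖ₋₂:
  k=0: a=18, p=18, q=1
  k=1: a=13, p=235, q=13
  k=2: a=3, p=723, q=40
  k=3: a=12, p=8911, q=493

8911/493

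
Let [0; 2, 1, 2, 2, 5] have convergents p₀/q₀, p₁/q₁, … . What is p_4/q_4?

7/19

Using pₖ = aₖpₖ₋₁ + pₖ₋₂, qₖ = aₖqₖ₋₁ + qₖ₋₂ (with p₋₁=1, p₋₂=0, q₋₁=0, q₋₂=1):
  k=0: a=0, p=0, q=1
  k=1: a=2, p=1, q=2
  k=2: a=1, p=1, q=3
  k=3: a=2, p=3, q=8
  k=4: a=2, p=7, q=19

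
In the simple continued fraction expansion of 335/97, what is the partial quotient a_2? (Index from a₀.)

335 = 3·97 + 44   →  a_0 = 3
97 = 2·44 + 9   →  a_1 = 2
44 = 4·9 + 8   →  a_2 = 4

4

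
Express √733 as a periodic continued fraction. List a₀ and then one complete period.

a₀ = ⌊√733⌋ = 27.
With m₀=0, d₀=1 and mₖ₊₁ = dₖaₖ − mₖ, dₖ₊₁ = (n − mₖ₊₁²)/dₖ, aₖ₊₁ = ⌊(a₀+mₖ₊₁)/dₖ₊₁⌋:
  k=1: m=27, d=4, a=13
  k=2: m=25, d=27, a=1
  k=3: m=2, d=27, a=1
  k=4: m=25, d=4, a=13
  k=5: m=27, d=1, a=54
d=1 and a=2a₀=54 at k=5, so the next step gives (m, d) = (27, 4) again — its k=1 value — and the period has length 5.

[27; 13, 1, 1, 13, 54]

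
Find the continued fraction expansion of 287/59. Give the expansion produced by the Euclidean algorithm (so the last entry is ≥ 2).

[4; 1, 6, 2, 1, 2]

287 = 4*59 + 51
59 = 1*51 + 8
51 = 6*8 + 3
8 = 2*3 + 2
3 = 1*2 + 1
2 = 2*1 + 0  (stop)
So 287/59 = [4; 1, 6, 2, 1, 2].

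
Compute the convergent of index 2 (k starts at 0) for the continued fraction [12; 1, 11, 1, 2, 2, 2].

Using pₖ = aₖpₖ₋₁ + pₖ₋₂, qₖ = aₖqₖ₋₁ + qₖ₋₂ (with p₋₁=1, p₋₂=0, q₋₁=0, q₋₂=1):
  k=0: a=12, p=12, q=1
  k=1: a=1, p=13, q=1
  k=2: a=11, p=155, q=12

155/12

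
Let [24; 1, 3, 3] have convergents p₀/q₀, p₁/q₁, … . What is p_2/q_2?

Using pₖ = aₖpₖ₋₁ + pₖ₋₂, qₖ = aₖqₖ₋₁ + qₖ₋₂ (with p₋₁=1, p₋₂=0, q₋₁=0, q₋₂=1):
  k=0: a=24, p=24, q=1
  k=1: a=1, p=25, q=1
  k=2: a=3, p=99, q=4

99/4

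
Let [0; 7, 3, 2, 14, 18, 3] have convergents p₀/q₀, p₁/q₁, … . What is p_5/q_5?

Using pₖ = aₖpₖ₋₁ + pₖ₋₂, qₖ = aₖqₖ₋₁ + qₖ₋₂ (with p₋₁=1, p₋₂=0, q₋₁=0, q₋₂=1):
  k=0: a=0, p=0, q=1
  k=1: a=7, p=1, q=7
  k=2: a=3, p=3, q=22
  k=3: a=2, p=7, q=51
  k=4: a=14, p=101, q=736
  k=5: a=18, p=1825, q=13299

1825/13299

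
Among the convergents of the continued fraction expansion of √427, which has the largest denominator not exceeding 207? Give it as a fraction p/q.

2583/125

√427 = [20; 1, 1, 1, 40, …] (period length 4).
Convergents:
  p_0/q_0 = 20/1
  p_1/q_1 = 21/1
  p_2/q_2 = 41/2
  p_3/q_3 = 62/3
  p_4/q_4 = 2521/122
  p_5/q_5 = 2583/125
  p_6/q_6 = 5104/247
q_5 = 125 ≤ 207 < 247 = q_6, so the answer is 2583/125.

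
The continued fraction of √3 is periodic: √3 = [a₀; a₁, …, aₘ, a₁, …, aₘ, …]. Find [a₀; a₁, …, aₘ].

[1; 1, 2]

a₀ = ⌊√3⌋ = 1.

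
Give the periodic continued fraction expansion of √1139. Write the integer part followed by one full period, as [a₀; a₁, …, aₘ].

[33; 1, 2, 1, 66]

a₀ = ⌊√1139⌋ = 33.
With m₀=0, d₀=1 and mₖ₊₁ = dₖaₖ − mₖ, dₖ₊₁ = (n − mₖ₊₁²)/dₖ, aₖ₊₁ = ⌊(a₀+mₖ₊₁)/dₖ₊₁⌋:
  k=1: m=33, d=50, a=1
  k=2: m=17, d=17, a=2
  k=3: m=17, d=50, a=1
  k=4: m=33, d=1, a=66
d=1 and a=2a₀=66 at k=4, so the next step gives (m, d) = (33, 50) again — its k=1 value — and the period has length 4.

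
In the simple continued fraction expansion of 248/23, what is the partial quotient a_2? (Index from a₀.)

248 = 10·23 + 18   →  a_0 = 10
23 = 1·18 + 5   →  a_1 = 1
18 = 3·5 + 3   →  a_2 = 3

3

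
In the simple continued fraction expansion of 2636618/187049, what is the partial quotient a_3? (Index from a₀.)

3

2636618 = 14·187049 + 17932   →  a_0 = 14
187049 = 10·17932 + 7729   →  a_1 = 10
17932 = 2·7729 + 2474   →  a_2 = 2
7729 = 3·2474 + 307   →  a_3 = 3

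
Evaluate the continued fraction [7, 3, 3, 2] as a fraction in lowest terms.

168/23

Fold from the inside: start with 2/1.
  3 + 1/2 = 7/2
  3 + 2/7 = 23/7
  7 + 7/23 = 168/23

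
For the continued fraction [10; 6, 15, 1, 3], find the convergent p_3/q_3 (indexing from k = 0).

986/97

Using pₖ = aₖpₖ₋₁ + pₖ₋₂, qₖ = aₖqₖ₋₁ + qₖ₋₂ (with p₋₁=1, p₋₂=0, q₋₁=0, q₋₂=1):
  k=0: a=10, p=10, q=1
  k=1: a=6, p=61, q=6
  k=2: a=15, p=925, q=91
  k=3: a=1, p=986, q=97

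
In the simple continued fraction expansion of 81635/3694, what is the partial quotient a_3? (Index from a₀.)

3

81635 = 22·3694 + 367   →  a_0 = 22
3694 = 10·367 + 24   →  a_1 = 10
367 = 15·24 + 7   →  a_2 = 15
24 = 3·7 + 3   →  a_3 = 3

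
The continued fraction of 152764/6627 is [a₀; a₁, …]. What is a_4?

2

152764 = 23·6627 + 343   →  a_0 = 23
6627 = 19·343 + 110   →  a_1 = 19
343 = 3·110 + 13   →  a_2 = 3
110 = 8·13 + 6   →  a_3 = 8
13 = 2·6 + 1   →  a_4 = 2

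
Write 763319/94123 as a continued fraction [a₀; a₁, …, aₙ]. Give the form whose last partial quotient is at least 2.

[8; 9, 9, 3, 19, 9, 2]

763319 = 8*94123 + 10335
94123 = 9*10335 + 1108
10335 = 9*1108 + 363
1108 = 3*363 + 19
363 = 19*19 + 2
19 = 9*2 + 1
2 = 2*1 + 0  (stop)
So 763319/94123 = [8; 9, 9, 3, 19, 9, 2].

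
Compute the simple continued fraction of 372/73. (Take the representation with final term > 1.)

[5; 10, 2, 3]

372 = 5×73 + 7
73 = 10×7 + 3
7 = 2×3 + 1
3 = 3×1 + 0  (stop)
So 372/73 = [5; 10, 2, 3].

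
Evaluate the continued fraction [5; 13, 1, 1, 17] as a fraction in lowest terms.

2400/473

Fold from the inside: start with 17/1.
  1 + 1/17 = 18/17
  1 + 17/18 = 35/18
  13 + 18/35 = 473/35
  5 + 35/473 = 2400/473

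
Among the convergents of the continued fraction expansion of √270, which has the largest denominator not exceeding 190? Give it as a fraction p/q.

2284/139

√270 = [16; 2, 3, 6, 3, 2, 32, …] (period length 6).
Convergents:
  p_0/q_0 = 16/1
  p_1/q_1 = 33/2
  p_2/q_2 = 115/7
  p_3/q_3 = 723/44
  p_4/q_4 = 2284/139
  p_5/q_5 = 5291/322
q_4 = 139 ≤ 190 < 322 = q_5, so the answer is 2284/139.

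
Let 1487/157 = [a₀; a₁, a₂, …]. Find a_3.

1487 = 9·157 + 74   →  a_0 = 9
157 = 2·74 + 9   →  a_1 = 2
74 = 8·9 + 2   →  a_2 = 8
9 = 4·2 + 1   →  a_3 = 4

4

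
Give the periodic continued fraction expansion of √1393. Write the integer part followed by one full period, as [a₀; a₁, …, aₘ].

[37; 3, 10, 3, 74]

a₀ = ⌊√1393⌋ = 37.
With m₀=0, d₀=1 and mₖ₊₁ = dₖaₖ − mₖ, dₖ₊₁ = (n − mₖ₊₁²)/dₖ, aₖ₊₁ = ⌊(a₀+mₖ₊₁)/dₖ₊₁⌋:
  k=1: m=37, d=24, a=3
  k=2: m=35, d=7, a=10
  k=3: m=35, d=24, a=3
  k=4: m=37, d=1, a=74
d=1 and a=2a₀=74 at k=4, so the next step gives (m, d) = (37, 24) again — its k=1 value — and the period has length 4.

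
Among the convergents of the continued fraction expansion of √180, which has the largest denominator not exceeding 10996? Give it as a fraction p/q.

√180 = [13; 2, 2, 2, 26, …] (period length 4).
Convergents:
  p_0/q_0 = 13/1
  p_1/q_1 = 27/2
  p_2/q_2 = 67/5
  p_3/q_3 = 161/12
  p_4/q_4 = 4253/317
  p_5/q_5 = 8667/646
  p_6/q_6 = 21587/1609
  p_7/q_7 = 51841/3864
  p_8/q_8 = 1369453/102073
q_7 = 3864 ≤ 10996 < 102073 = q_8, so the answer is 51841/3864.

51841/3864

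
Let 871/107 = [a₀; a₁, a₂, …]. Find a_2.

871 = 8·107 + 15   →  a_0 = 8
107 = 7·15 + 2   →  a_1 = 7
15 = 7·2 + 1   →  a_2 = 7

7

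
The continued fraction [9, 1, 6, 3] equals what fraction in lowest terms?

217/22

Using pₖ = aₖpₖ₋₁ + pₖ₋₂ and qₖ = aₖqₖ₋₁ + qₖ₋₂:
  k=0: a=9, p=9, q=1
  k=1: a=1, p=10, q=1
  k=2: a=6, p=69, q=7
  k=3: a=3, p=217, q=22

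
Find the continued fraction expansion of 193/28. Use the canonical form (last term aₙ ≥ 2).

[6; 1, 8, 3]

193 = 6*28 + 25
28 = 1*25 + 3
25 = 8*3 + 1
3 = 3*1 + 0  (stop)
So 193/28 = [6; 1, 8, 3].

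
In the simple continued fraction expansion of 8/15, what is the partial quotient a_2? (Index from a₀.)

8 = 0·15 + 8   →  a_0 = 0
15 = 1·8 + 7   →  a_1 = 1
8 = 1·7 + 1   →  a_2 = 1

1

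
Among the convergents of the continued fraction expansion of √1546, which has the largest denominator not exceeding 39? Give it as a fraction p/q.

983/25

√1546 = [39; 3, 7, 1, 1, 7, 3, 78, …] (period length 7).
Convergents:
  p_0/q_0 = 39/1
  p_1/q_1 = 118/3
  p_2/q_2 = 865/22
  p_3/q_3 = 983/25
  p_4/q_4 = 1848/47
q_3 = 25 ≤ 39 < 47 = q_4, so the answer is 983/25.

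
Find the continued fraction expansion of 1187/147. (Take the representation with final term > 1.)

[8; 13, 2, 1, 3]

1187 = 8×147 + 11
147 = 13×11 + 4
11 = 2×4 + 3
4 = 1×3 + 1
3 = 3×1 + 0  (stop)
So 1187/147 = [8; 13, 2, 1, 3].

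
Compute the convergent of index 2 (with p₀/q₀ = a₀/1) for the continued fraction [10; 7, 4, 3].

Using pₖ = aₖpₖ₋₁ + pₖ₋₂, qₖ = aₖqₖ₋₁ + qₖ₋₂ (with p₋₁=1, p₋₂=0, q₋₁=0, q₋₂=1):
  k=0: a=10, p=10, q=1
  k=1: a=7, p=71, q=7
  k=2: a=4, p=294, q=29

294/29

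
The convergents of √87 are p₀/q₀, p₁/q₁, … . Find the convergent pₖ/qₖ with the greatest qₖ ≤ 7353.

28719/3079

√87 = [9; 3, 18, …] (period length 2).
Convergents:
  p_0/q_0 = 9/1
  p_1/q_1 = 28/3
  p_2/q_2 = 513/55
  p_3/q_3 = 1567/168
  p_4/q_4 = 28719/3079
  p_5/q_5 = 87724/9405
q_4 = 3079 ≤ 7353 < 9405 = q_5, so the answer is 28719/3079.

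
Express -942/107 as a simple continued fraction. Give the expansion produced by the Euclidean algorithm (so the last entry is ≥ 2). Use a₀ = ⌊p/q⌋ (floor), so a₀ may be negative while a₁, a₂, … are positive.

-942 = -9·107 + 21
107 = 5·21 + 2
21 = 10·2 + 1
2 = 2·1 + 0  (stop)
So -942/107 = [-9; 5, 10, 2].

[-9; 5, 10, 2]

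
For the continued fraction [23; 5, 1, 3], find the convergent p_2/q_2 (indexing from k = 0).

139/6

Using pₖ = aₖpₖ₋₁ + pₖ₋₂, qₖ = aₖqₖ₋₁ + qₖ₋₂ (with p₋₁=1, p₋₂=0, q₋₁=0, q₋₂=1):
  k=0: a=23, p=23, q=1
  k=1: a=5, p=116, q=5
  k=2: a=1, p=139, q=6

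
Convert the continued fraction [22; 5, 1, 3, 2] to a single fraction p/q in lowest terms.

Fold from the inside: start with 2/1.
  3 + 1/2 = 7/2
  1 + 2/7 = 9/7
  5 + 7/9 = 52/9
  22 + 9/52 = 1153/52

1153/52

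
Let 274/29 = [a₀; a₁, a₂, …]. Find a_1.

274 = 9·29 + 13   →  a_0 = 9
29 = 2·13 + 3   →  a_1 = 2

2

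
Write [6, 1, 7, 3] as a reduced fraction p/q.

Fold from the inside: start with 3/1.
  7 + 1/3 = 22/3
  1 + 3/22 = 25/22
  6 + 22/25 = 172/25

172/25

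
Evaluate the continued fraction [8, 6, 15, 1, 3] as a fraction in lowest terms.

3119/382

Using pₖ = aₖpₖ₋₁ + pₖ₋₂ and qₖ = aₖqₖ₋₁ + qₖ₋₂:
  k=0: a=8, p=8, q=1
  k=1: a=6, p=49, q=6
  k=2: a=15, p=743, q=91
  k=3: a=1, p=792, q=97
  k=4: a=3, p=3119, q=382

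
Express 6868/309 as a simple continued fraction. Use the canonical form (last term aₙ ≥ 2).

[22; 4, 2, 2, 2, 2, 2]

6868 = 22·309 + 70
309 = 4·70 + 29
70 = 2·29 + 12
29 = 2·12 + 5
12 = 2·5 + 2
5 = 2·2 + 1
2 = 2·1 + 0  (stop)
So 6868/309 = [22; 4, 2, 2, 2, 2, 2].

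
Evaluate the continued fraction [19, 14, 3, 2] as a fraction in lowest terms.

1907/100

Using pₖ = aₖpₖ₋₁ + pₖ₋₂ and qₖ = aₖqₖ₋₁ + qₖ₋₂:
  k=0: a=19, p=19, q=1
  k=1: a=14, p=267, q=14
  k=2: a=3, p=820, q=43
  k=3: a=2, p=1907, q=100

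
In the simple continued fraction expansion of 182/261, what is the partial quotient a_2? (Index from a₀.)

182 = 0·261 + 182   →  a_0 = 0
261 = 1·182 + 79   →  a_1 = 1
182 = 2·79 + 24   →  a_2 = 2

2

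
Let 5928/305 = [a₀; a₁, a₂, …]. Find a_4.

2

5928 = 19·305 + 133   →  a_0 = 19
305 = 2·133 + 39   →  a_1 = 2
133 = 3·39 + 16   →  a_2 = 3
39 = 2·16 + 7   →  a_3 = 2
16 = 2·7 + 2   →  a_4 = 2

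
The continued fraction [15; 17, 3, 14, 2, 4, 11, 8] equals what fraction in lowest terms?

Fold from the inside: start with 8/1.
  11 + 1/8 = 89/8
  4 + 8/89 = 364/89
  2 + 89/364 = 817/364
  14 + 364/817 = 11802/817
  3 + 817/11802 = 36223/11802
  17 + 11802/36223 = 627593/36223
  15 + 36223/627593 = 9450118/627593

9450118/627593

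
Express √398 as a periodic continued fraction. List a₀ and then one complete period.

[19; 1, 18, 1, 38]

a₀ = ⌊√398⌋ = 19.
With m₀=0, d₀=1 and mₖ₊₁ = dₖaₖ − mₖ, dₖ₊₁ = (n − mₖ₊₁²)/dₖ, aₖ₊₁ = ⌊(a₀+mₖ₊₁)/dₖ₊₁⌋:
  k=1: m=19, d=37, a=1
  k=2: m=18, d=2, a=18
  k=3: m=18, d=37, a=1
  k=4: m=19, d=1, a=38
d=1 and a=2a₀=38 at k=4, so the next step gives (m, d) = (19, 37) again — its k=1 value — and the period has length 4.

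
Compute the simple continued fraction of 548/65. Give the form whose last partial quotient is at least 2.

[8; 2, 3, 9]

548 = 8*65 + 28
65 = 2*28 + 9
28 = 3*9 + 1
9 = 9*1 + 0  (stop)
So 548/65 = [8; 2, 3, 9].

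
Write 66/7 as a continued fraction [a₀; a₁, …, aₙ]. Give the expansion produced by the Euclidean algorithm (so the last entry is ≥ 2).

66 = 9*7 + 3
7 = 2*3 + 1
3 = 3*1 + 0  (stop)
So 66/7 = [9; 2, 3].

[9; 2, 3]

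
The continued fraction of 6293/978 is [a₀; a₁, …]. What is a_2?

6293 = 6·978 + 425   →  a_0 = 6
978 = 2·425 + 128   →  a_1 = 2
425 = 3·128 + 41   →  a_2 = 3

3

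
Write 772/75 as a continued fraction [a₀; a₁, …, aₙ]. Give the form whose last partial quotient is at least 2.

[10; 3, 2, 2, 4]

772 = 10×75 + 22
75 = 3×22 + 9
22 = 2×9 + 4
9 = 2×4 + 1
4 = 4×1 + 0  (stop)
So 772/75 = [10; 3, 2, 2, 4].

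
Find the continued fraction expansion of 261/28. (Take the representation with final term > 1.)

[9; 3, 9]

261 = 9·28 + 9
28 = 3·9 + 1
9 = 9·1 + 0  (stop)
So 261/28 = [9; 3, 9].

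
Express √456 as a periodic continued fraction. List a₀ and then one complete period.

a₀ = ⌊√456⌋ = 21.
With m₀=0, d₀=1 and mₖ₊₁ = dₖaₖ − mₖ, dₖ₊₁ = (n − mₖ₊₁²)/dₖ, aₖ₊₁ = ⌊(a₀+mₖ₊₁)/dₖ₊₁⌋:
  k=1: m=21, d=15, a=2
  k=2: m=9, d=25, a=1
  k=3: m=16, d=8, a=4
  k=4: m=16, d=25, a=1
  k=5: m=9, d=15, a=2
  k=6: m=21, d=1, a=42
d=1 and a=2a₀=42 at k=6, so the next step gives (m, d) = (21, 15) again — its k=1 value — and the period has length 6.

[21; 2, 1, 4, 1, 2, 42]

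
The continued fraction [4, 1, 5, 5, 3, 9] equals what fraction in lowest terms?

4461/922

Fold from the inside: start with 9/1.
  3 + 1/9 = 28/9
  5 + 9/28 = 149/28
  5 + 28/149 = 773/149
  1 + 149/773 = 922/773
  4 + 773/922 = 4461/922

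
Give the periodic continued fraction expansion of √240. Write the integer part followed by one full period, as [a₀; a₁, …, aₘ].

a₀ = ⌊√240⌋ = 15.
With m₀=0, d₀=1 and mₖ₊₁ = dₖaₖ − mₖ, dₖ₊₁ = (n − mₖ₊₁²)/dₖ, aₖ₊₁ = ⌊(a₀+mₖ₊₁)/dₖ₊₁⌋:
  k=1: m=15, d=15, a=2
  k=2: m=15, d=1, a=30
d=1 and a=2a₀=30 at k=2, so the next step gives (m, d) = (15, 15) again — its k=1 value — and the period has length 2.

[15; 2, 30]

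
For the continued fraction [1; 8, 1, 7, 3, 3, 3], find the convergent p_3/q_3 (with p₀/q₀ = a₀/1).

Using pₖ = aₖpₖ₋₁ + pₖ₋₂, qₖ = aₖqₖ₋₁ + qₖ₋₂ (with p₋₁=1, p₋₂=0, q₋₁=0, q₋₂=1):
  k=0: a=1, p=1, q=1
  k=1: a=8, p=9, q=8
  k=2: a=1, p=10, q=9
  k=3: a=7, p=79, q=71

79/71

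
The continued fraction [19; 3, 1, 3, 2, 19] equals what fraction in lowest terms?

Using pₖ = aₖpₖ₋₁ + pₖ₋₂ and qₖ = aₖqₖ₋₁ + qₖ₋₂:
  k=0: a=19, p=19, q=1
  k=1: a=3, p=58, q=3
  k=2: a=1, p=77, q=4
  k=3: a=3, p=289, q=15
  k=4: a=2, p=655, q=34
  k=5: a=19, p=12734, q=661

12734/661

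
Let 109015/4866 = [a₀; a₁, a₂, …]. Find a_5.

109015 = 22·4866 + 1963   →  a_0 = 22
4866 = 2·1963 + 940   →  a_1 = 2
1963 = 2·940 + 83   →  a_2 = 2
940 = 11·83 + 27   →  a_3 = 11
83 = 3·27 + 2   →  a_4 = 3
27 = 13·2 + 1   →  a_5 = 13

13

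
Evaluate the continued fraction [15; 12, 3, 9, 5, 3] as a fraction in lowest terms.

84922/5631

Fold from the inside: start with 3/1.
  5 + 1/3 = 16/3
  9 + 3/16 = 147/16
  3 + 16/147 = 457/147
  12 + 147/457 = 5631/457
  15 + 457/5631 = 84922/5631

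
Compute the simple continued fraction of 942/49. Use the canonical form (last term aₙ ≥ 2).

942 = 19·49 + 11
49 = 4·11 + 5
11 = 2·5 + 1
5 = 5·1 + 0  (stop)
So 942/49 = [19; 4, 2, 5].

[19; 4, 2, 5]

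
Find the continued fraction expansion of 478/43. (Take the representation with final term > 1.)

[11; 8, 1, 1, 2]

478 = 11*43 + 5
43 = 8*5 + 3
5 = 1*3 + 2
3 = 1*2 + 1
2 = 2*1 + 0  (stop)
So 478/43 = [11; 8, 1, 1, 2].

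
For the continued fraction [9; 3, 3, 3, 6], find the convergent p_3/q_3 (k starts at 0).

307/33

Using pₖ = aₖpₖ₋₁ + pₖ₋₂, qₖ = aₖqₖ₋₁ + qₖ₋₂ (with p₋₁=1, p₋₂=0, q₋₁=0, q₋₂=1):
  k=0: a=9, p=9, q=1
  k=1: a=3, p=28, q=3
  k=2: a=3, p=93, q=10
  k=3: a=3, p=307, q=33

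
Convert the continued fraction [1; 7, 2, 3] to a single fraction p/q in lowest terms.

Using pₖ = aₖpₖ₋₁ + pₖ₋₂ and qₖ = aₖqₖ₋₁ + qₖ₋₂:
  k=0: a=1, p=1, q=1
  k=1: a=7, p=8, q=7
  k=2: a=2, p=17, q=15
  k=3: a=3, p=59, q=52

59/52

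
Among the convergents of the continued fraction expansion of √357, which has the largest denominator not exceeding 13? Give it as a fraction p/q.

170/9

√357 = [18; 1, 8, 2, 8, 1, 36, …] (period length 6).
Convergents:
  p_0/q_0 = 18/1
  p_1/q_1 = 19/1
  p_2/q_2 = 170/9
  p_3/q_3 = 359/19
q_2 = 9 ≤ 13 < 19 = q_3, so the answer is 170/9.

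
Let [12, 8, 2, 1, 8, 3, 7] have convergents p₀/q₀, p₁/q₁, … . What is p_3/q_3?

303/25

Using pₖ = aₖpₖ₋₁ + pₖ₋₂, qₖ = aₖqₖ₋₁ + qₖ₋₂ (with p₋₁=1, p₋₂=0, q₋₁=0, q₋₂=1):
  k=0: a=12, p=12, q=1
  k=1: a=8, p=97, q=8
  k=2: a=2, p=206, q=17
  k=3: a=1, p=303, q=25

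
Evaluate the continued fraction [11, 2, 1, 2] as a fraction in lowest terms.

Fold from the inside: start with 2/1.
  1 + 1/2 = 3/2
  2 + 2/3 = 8/3
  11 + 3/8 = 91/8

91/8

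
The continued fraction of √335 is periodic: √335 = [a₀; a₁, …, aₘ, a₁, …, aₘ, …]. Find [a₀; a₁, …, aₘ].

a₀ = ⌊√335⌋ = 18.
With m₀=0, d₀=1 and mₖ₊₁ = dₖaₖ − mₖ, dₖ₊₁ = (n − mₖ₊₁²)/dₖ, aₖ₊₁ = ⌊(a₀+mₖ₊₁)/dₖ₊₁⌋:
  k=1: m=18, d=11, a=3
  k=2: m=15, d=10, a=3
  k=3: m=15, d=11, a=3
  k=4: m=18, d=1, a=36
d=1 and a=2a₀=36 at k=4, so the next step gives (m, d) = (18, 11) again — its k=1 value — and the period has length 4.

[18; 3, 3, 3, 36]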